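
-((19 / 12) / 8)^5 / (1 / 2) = -2476099 / 4076863488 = -0.00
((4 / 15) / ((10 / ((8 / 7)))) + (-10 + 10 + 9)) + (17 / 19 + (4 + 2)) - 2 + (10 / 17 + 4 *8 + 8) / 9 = 3126118 / 169575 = 18.44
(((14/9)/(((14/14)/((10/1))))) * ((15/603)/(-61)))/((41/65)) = -45500/4524309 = -0.01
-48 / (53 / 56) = -2688 / 53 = -50.72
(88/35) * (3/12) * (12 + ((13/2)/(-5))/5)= 6457/875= 7.38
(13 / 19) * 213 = 145.74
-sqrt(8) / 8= -sqrt(2) / 4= -0.35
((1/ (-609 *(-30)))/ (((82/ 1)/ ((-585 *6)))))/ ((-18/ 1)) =13/ 99876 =0.00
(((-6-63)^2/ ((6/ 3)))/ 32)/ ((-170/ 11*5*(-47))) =52371/ 2556800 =0.02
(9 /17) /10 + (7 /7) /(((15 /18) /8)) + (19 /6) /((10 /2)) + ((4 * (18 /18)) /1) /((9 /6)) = 1101 /85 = 12.95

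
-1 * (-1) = 1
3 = 3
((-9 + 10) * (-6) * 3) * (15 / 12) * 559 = -25155 / 2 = -12577.50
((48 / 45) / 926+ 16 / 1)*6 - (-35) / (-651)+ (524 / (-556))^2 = 402832397288 / 4159714695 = 96.84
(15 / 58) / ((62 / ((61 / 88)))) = 915 / 316448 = 0.00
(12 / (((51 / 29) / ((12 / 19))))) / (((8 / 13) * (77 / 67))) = 6.09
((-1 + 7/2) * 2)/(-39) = -5/39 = -0.13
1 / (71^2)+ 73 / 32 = 368025 / 161312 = 2.28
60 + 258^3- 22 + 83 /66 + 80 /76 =21535634597 /1254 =17173552.31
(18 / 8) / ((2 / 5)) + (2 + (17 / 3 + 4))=415 / 24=17.29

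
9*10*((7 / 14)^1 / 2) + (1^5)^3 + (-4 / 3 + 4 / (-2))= 20.17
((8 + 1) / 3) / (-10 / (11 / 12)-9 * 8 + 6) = -11 / 282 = -0.04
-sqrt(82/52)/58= -sqrt(1066)/1508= -0.02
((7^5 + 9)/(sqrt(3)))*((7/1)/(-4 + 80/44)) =-161854*sqrt(3)/9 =-31148.82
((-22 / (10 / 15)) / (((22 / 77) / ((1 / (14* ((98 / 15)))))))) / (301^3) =-495 / 10690193192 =-0.00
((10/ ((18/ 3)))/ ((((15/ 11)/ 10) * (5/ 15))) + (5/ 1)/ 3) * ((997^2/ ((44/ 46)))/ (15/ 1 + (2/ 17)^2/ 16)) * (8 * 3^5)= 5162404300.58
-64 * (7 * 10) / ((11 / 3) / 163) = -2190720 / 11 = -199156.36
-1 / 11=-0.09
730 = 730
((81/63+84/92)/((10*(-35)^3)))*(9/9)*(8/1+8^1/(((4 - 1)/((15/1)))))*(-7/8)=1062/4930625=0.00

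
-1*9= -9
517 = 517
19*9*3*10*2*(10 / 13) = 102600 / 13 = 7892.31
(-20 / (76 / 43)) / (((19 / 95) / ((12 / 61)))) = -11.13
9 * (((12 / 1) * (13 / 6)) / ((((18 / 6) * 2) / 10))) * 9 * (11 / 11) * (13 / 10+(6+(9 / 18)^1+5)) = 44928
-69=-69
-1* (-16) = 16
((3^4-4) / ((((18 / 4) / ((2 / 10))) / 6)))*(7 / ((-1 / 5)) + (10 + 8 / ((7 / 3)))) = -6644 / 15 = -442.93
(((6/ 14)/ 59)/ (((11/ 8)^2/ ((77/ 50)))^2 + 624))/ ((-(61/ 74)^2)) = -117755904/ 6890330088011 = -0.00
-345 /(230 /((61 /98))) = -183 /196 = -0.93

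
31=31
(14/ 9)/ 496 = 7/ 2232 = 0.00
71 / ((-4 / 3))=-213 / 4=-53.25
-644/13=-49.54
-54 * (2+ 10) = -648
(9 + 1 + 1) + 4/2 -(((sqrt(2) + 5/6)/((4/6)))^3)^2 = -531405*sqrt(2)/1024 -2954625/4096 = -1455.25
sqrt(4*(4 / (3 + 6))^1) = 4 / 3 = 1.33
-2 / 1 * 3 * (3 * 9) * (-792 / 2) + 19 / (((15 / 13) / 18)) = 322242 / 5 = 64448.40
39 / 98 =0.40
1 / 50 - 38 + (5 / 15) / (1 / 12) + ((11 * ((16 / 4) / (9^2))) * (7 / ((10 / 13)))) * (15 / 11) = -36773 / 1350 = -27.24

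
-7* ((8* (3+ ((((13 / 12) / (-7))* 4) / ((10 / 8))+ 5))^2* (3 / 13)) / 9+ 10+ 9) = -13137077 / 61425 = -213.87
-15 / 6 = -5 / 2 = -2.50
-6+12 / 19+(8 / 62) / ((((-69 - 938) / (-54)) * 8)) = -167559 / 31217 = -5.37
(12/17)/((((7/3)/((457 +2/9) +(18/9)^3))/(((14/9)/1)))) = 33496/153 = 218.93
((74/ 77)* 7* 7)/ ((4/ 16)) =2072/ 11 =188.36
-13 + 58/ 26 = -140/ 13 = -10.77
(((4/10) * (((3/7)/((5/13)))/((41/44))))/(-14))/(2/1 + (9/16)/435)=-796224/46638935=-0.02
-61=-61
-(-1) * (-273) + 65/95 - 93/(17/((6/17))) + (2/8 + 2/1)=-5974133/21964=-272.00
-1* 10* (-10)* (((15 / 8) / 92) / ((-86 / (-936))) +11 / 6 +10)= 7153525 / 5934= 1205.51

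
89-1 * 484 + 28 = -367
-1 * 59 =-59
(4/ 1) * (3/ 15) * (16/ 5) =64/ 25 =2.56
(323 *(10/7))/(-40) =-323/28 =-11.54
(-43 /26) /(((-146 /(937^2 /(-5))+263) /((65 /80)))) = -37752667 /7389010464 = -0.01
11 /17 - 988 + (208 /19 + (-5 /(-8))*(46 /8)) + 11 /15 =-150711049 /155040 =-972.08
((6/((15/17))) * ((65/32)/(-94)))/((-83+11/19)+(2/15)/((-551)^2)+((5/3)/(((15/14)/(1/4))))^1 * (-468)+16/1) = 1006437315/1701495049792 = 0.00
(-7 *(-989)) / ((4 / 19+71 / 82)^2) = 390805604 / 65403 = 5975.35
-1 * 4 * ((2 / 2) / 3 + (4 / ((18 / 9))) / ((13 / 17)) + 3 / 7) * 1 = -3688 / 273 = -13.51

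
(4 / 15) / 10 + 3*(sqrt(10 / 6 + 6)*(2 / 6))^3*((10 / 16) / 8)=2 / 75 + 115*sqrt(69) / 5184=0.21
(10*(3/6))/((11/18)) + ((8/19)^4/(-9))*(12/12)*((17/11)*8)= 105002954/12901779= 8.14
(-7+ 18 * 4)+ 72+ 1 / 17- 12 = 2126 / 17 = 125.06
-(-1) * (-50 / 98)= -25 / 49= -0.51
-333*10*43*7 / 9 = -111370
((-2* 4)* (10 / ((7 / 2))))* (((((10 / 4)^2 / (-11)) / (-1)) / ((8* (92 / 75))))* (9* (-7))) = 84375 / 1012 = 83.37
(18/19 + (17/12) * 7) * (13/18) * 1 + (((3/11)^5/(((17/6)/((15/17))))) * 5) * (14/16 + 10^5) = 46376387615389/191015504856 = 242.79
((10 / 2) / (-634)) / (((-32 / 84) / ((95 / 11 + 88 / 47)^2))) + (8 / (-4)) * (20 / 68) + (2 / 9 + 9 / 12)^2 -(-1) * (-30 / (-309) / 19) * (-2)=4809439432660175 / 1826648991005256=2.63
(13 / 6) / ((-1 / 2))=-13 / 3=-4.33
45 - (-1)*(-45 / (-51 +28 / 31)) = 71280 / 1553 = 45.90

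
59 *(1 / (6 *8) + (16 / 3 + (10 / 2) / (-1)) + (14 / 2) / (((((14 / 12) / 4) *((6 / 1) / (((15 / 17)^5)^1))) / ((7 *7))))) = 422931916571 / 68153136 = 6205.61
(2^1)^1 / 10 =0.20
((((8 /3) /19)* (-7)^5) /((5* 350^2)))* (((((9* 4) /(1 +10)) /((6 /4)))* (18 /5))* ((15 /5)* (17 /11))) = -5037984 /35921875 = -0.14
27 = 27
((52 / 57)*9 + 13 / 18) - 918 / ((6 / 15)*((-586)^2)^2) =180124041183995 / 20164458991536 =8.93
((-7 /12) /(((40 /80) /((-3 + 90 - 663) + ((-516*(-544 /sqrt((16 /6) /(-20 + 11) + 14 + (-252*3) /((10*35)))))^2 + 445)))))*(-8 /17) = 93076279660084 /24837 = 3747484787.22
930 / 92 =465 / 46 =10.11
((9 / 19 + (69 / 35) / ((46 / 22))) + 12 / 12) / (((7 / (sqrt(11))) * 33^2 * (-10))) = -1607 * sqrt(11) / 50692950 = -0.00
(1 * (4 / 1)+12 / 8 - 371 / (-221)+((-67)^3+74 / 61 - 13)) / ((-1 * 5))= 8109296251 / 134810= 60153.52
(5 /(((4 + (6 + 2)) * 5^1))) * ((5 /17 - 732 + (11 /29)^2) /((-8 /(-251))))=-1312622321 /686256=-1912.73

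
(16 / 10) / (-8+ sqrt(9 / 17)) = -1088 / 5395 - 24 * sqrt(17) / 5395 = -0.22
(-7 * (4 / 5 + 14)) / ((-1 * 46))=259 / 115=2.25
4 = 4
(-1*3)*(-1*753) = 2259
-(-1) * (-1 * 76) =-76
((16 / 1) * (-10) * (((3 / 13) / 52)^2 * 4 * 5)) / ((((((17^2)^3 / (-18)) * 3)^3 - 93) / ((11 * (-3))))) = -12830400 / 401655755035506294041941417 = -0.00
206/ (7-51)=-103/ 22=-4.68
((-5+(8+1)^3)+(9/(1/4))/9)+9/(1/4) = 764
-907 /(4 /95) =-86165 /4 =-21541.25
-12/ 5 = -2.40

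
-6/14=-3/7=-0.43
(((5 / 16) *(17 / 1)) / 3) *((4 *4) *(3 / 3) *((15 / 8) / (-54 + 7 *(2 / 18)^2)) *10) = -172125 / 17468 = -9.85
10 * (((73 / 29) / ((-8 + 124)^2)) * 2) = 365 / 97556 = 0.00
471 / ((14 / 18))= 4239 / 7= 605.57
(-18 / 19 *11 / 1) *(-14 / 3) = 924 / 19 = 48.63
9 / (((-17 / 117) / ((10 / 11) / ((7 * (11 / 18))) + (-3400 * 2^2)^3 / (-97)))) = -2243512567314385380 / 1396703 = -1606291793827.60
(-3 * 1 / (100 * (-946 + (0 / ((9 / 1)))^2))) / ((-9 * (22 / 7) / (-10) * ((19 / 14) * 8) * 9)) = 49 / 427062240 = 0.00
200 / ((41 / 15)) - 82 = -362 / 41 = -8.83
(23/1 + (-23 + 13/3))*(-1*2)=-26/3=-8.67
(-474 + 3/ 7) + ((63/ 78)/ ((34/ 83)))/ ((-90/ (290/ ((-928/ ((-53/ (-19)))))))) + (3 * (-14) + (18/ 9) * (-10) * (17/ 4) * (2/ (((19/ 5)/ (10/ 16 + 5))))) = -8659285793/ 11286912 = -767.20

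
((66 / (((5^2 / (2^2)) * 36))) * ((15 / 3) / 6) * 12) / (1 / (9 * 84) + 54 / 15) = 11088 / 13613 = 0.81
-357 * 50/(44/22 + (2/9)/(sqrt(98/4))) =-35423325/3967 + 562275 * sqrt(2)/3967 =-8729.05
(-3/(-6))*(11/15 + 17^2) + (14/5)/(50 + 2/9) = 491287/3390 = 144.92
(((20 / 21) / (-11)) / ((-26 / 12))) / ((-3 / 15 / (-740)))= 148000 / 1001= 147.85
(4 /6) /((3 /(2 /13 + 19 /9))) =530 /1053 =0.50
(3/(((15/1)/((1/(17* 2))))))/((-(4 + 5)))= -0.00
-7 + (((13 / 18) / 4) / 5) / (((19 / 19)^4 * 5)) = -12587 / 1800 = -6.99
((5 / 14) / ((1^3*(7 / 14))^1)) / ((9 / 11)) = 55 / 63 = 0.87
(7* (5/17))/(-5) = -7/17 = -0.41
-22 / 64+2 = 53 / 32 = 1.66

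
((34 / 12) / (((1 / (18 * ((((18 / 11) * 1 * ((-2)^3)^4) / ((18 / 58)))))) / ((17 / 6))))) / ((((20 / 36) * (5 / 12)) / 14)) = 51904806912 / 275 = 188744752.41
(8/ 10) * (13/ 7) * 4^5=53248/ 35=1521.37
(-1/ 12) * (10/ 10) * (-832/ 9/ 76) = 52/ 513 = 0.10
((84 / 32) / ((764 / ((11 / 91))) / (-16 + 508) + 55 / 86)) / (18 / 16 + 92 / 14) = 17104626 / 676317011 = 0.03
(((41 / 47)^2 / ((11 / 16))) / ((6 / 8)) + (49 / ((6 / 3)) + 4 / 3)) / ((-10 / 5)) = -1327171 / 97196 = -13.65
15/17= 0.88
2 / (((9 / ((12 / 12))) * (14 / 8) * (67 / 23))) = 184 / 4221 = 0.04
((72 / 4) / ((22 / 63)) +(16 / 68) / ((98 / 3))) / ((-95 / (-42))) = 2834262 / 124355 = 22.79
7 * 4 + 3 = 31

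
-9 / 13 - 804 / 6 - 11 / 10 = -135.79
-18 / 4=-9 / 2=-4.50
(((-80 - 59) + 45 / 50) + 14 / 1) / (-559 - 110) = 1241 / 6690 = 0.19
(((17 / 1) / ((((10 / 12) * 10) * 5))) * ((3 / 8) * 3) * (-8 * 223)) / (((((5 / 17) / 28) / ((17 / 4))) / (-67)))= 13873570137 / 625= 22197712.22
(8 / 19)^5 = 32768 / 2476099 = 0.01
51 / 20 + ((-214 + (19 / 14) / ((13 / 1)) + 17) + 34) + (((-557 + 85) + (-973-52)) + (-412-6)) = -3777129 / 1820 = -2075.35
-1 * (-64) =64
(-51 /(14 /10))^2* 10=650250 /49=13270.41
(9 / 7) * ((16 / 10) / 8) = 9 / 35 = 0.26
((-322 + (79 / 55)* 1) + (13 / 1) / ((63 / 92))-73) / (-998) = 0.38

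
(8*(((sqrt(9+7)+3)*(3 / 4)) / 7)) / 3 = 2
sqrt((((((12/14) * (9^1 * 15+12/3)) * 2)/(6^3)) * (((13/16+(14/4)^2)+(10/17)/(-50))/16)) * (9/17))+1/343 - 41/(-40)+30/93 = sqrt(172697770)/19040+574393/425320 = 2.04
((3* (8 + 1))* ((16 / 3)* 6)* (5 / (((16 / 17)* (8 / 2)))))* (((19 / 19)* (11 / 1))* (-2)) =-25245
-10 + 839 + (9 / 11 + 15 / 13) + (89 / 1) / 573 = 68101744 / 81939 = 831.13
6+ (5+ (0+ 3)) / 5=38 / 5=7.60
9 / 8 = 1.12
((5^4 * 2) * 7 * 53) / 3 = 463750 / 3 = 154583.33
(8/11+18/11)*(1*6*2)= 312/11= 28.36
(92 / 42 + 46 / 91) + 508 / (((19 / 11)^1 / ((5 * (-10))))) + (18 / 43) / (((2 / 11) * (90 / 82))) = -16394037103 / 1115205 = -14700.47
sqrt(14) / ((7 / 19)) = 19*sqrt(14) / 7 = 10.16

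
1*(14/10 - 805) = -4018/5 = -803.60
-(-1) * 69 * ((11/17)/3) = 253/17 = 14.88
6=6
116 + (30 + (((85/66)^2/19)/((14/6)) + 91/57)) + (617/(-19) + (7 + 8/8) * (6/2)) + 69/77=27047117/193116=140.06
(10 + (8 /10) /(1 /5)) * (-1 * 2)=-28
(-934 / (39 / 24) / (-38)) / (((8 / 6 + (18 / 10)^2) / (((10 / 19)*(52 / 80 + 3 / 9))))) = 2755300 / 1609699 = 1.71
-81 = -81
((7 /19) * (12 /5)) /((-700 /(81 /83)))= -243 /197125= -0.00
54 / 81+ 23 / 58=185 / 174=1.06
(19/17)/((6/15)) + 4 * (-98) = -13233/34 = -389.21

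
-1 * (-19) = 19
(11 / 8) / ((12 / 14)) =77 / 48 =1.60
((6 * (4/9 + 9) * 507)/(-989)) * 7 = -201110/989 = -203.35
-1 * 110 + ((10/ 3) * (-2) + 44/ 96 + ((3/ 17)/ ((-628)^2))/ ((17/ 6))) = -9933805801/ 85482732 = -116.21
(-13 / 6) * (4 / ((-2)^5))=13 / 48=0.27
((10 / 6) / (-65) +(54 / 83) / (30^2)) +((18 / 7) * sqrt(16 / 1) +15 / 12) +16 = 62336713 / 2265900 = 27.51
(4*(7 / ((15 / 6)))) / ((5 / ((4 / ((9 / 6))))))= 448 / 75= 5.97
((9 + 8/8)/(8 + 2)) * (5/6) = 5/6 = 0.83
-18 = -18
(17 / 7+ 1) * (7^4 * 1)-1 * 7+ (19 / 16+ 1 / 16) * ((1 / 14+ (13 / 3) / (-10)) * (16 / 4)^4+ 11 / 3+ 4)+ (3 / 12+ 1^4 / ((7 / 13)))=341077 / 42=8120.88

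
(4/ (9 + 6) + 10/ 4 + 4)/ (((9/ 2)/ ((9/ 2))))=203/ 30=6.77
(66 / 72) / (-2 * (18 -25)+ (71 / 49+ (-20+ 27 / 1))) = 49 / 1200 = 0.04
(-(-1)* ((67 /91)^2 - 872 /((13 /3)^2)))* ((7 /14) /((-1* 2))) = 380063 /33124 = 11.47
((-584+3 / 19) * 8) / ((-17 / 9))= 798696 / 323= 2472.74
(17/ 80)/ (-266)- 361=-7682097/ 21280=-361.00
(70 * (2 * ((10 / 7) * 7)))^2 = 1960000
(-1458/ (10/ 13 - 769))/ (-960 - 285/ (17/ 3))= -35802/ 19058525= -0.00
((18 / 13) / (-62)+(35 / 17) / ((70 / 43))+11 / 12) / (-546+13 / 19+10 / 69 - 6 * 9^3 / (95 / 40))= -4082477 / 4513246972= -0.00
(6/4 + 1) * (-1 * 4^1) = -10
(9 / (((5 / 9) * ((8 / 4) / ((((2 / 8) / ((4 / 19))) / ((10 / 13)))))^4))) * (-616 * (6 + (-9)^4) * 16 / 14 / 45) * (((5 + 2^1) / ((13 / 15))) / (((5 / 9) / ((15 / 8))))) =-105543071914687407 / 6553600000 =-16104594.71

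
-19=-19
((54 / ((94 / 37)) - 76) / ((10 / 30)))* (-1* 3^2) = 1478.11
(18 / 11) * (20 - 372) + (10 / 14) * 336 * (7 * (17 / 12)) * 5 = 11324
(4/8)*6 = 3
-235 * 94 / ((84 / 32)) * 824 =-145617280 / 21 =-6934156.19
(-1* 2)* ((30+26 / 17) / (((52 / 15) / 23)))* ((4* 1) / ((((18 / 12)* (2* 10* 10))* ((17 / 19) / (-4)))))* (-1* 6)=-2810784 / 18785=-149.63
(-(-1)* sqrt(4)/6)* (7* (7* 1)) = 16.33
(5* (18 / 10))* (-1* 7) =-63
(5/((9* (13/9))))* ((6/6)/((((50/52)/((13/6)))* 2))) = 13/30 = 0.43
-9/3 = -3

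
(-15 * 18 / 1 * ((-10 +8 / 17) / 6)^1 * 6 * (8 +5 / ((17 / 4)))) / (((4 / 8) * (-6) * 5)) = -454896 / 289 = -1574.03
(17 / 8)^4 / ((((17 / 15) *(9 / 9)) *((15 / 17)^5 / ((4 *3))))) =6975757441 / 17280000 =403.69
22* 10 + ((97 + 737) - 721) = 333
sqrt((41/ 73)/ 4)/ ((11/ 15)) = 15 * sqrt(2993)/ 1606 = 0.51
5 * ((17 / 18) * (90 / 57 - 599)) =-964835 / 342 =-2821.15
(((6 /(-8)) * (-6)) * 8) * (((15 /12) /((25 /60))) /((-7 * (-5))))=108 /35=3.09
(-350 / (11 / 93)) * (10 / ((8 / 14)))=-569625 / 11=-51784.09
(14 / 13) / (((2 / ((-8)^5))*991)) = -229376 / 12883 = -17.80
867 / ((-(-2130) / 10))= 289 / 71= 4.07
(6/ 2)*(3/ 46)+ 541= 24895/ 46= 541.20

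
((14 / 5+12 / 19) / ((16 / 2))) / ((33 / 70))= 1141 / 1254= 0.91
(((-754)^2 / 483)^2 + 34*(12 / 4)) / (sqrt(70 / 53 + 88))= 161617118867*sqrt(27878) / 184065021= 146604.37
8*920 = 7360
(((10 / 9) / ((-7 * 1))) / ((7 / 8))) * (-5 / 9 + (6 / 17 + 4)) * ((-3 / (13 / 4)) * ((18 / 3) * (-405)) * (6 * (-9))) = 129081600 / 1547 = 83439.95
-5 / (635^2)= -1 / 80645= -0.00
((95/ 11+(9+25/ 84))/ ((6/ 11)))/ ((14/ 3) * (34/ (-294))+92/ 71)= 1176541/ 27056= 43.49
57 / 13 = 4.38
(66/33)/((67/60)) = 1.79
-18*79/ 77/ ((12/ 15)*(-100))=711/ 3080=0.23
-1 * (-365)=365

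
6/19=0.32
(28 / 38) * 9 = 126 / 19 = 6.63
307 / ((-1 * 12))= -307 / 12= -25.58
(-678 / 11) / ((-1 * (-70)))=-339 / 385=-0.88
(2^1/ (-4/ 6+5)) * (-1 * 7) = -42/ 13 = -3.23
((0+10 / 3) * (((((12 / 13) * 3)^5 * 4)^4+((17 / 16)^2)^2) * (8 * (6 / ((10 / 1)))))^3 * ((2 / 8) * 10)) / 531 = 11280016472340125905050474220390305314394298930817027372693827671922314101886972016999217416275877511271641627445553 / 1113250721533757198582289335913386954075743011307126224041566628024622995430440960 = 10132503176642298707174820000000000.00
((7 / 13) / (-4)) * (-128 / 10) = 112 / 65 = 1.72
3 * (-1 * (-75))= 225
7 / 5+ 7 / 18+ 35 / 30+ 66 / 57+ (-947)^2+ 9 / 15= 153355145 / 171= 896813.71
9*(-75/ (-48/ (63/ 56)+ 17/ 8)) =16200/ 973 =16.65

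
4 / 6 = 2 / 3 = 0.67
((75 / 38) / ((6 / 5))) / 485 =25 / 7372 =0.00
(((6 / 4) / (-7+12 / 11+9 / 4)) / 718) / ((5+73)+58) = -0.00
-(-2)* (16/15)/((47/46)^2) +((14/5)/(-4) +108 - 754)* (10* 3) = -642784423/33135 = -19398.96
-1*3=-3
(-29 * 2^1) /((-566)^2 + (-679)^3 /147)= 174 /5427643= 0.00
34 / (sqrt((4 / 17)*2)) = 17*sqrt(34) / 2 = 49.56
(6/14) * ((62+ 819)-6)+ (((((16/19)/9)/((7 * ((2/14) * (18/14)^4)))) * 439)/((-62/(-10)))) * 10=13885679075/34779861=399.24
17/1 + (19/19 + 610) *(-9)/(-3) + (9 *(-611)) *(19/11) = -84131/11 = -7648.27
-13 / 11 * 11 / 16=-13 / 16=-0.81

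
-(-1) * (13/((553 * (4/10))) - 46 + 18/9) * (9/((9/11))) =-534589/1106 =-483.35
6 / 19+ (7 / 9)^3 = 10891 / 13851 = 0.79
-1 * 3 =-3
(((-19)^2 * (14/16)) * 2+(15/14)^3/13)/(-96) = -6.58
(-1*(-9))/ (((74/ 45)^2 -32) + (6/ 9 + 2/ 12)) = -36450/ 115273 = -0.32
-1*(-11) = 11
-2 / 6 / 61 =-1 / 183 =-0.01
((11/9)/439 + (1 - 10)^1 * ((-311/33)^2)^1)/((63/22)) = -764286680/2738043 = -279.14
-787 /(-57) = 787 /57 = 13.81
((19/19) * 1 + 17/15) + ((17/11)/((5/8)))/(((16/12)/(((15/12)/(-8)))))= 4867/2640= 1.84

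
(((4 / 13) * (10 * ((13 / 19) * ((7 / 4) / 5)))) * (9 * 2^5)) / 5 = 4032 / 95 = 42.44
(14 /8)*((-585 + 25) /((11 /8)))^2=35123200 /121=290274.38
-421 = -421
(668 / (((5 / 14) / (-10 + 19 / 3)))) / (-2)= 51436 / 15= 3429.07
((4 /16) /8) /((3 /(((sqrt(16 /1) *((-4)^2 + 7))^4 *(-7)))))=-15671096 /3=-5223698.67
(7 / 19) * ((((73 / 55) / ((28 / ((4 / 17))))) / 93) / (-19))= -73 / 31390755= -0.00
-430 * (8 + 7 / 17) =-3617.06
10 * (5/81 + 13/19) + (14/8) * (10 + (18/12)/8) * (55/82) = 156826985/8076672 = 19.42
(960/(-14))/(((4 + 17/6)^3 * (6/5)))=-0.18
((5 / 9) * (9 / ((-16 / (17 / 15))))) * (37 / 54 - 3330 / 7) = 3052537 / 18144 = 168.24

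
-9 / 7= -1.29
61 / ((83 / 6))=366 / 83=4.41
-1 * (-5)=5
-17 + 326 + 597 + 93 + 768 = 1767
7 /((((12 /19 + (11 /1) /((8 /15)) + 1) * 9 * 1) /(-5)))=-0.17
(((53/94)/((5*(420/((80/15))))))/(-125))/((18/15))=-53/5551875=-0.00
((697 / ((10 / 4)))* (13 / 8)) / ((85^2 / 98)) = 26117 / 4250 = 6.15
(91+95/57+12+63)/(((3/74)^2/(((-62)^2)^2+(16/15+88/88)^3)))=137363775510516548/91125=1507421404779.33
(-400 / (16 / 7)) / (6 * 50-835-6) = 175 / 541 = 0.32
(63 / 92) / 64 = 63 / 5888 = 0.01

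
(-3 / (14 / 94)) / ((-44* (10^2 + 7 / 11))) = 47 / 10332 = 0.00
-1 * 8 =-8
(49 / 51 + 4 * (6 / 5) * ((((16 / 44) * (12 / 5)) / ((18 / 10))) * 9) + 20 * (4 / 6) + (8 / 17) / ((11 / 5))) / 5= 33149 / 4675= 7.09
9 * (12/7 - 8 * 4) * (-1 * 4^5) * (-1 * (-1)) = 279113.14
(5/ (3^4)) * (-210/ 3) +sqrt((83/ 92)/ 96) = -350/ 81 +sqrt(11454)/ 1104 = -4.22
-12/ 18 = -2/ 3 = -0.67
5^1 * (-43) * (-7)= 1505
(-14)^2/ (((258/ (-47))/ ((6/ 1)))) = -9212/ 43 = -214.23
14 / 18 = 7 / 9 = 0.78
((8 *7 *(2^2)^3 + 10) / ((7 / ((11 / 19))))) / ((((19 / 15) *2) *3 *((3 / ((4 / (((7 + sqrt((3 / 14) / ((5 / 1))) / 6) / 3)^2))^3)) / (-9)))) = -81707831697353170454187356160000 / 1755076654661608026640948951801 + 8773864623355571613941760000 *sqrt(210) / 92372455508505685612681523779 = -45.18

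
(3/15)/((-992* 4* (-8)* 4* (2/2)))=1/634880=0.00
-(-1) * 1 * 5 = 5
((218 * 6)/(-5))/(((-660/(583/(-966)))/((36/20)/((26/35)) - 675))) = 33674133/209300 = 160.89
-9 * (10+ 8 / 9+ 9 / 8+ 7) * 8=-1369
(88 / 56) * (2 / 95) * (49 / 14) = 11 / 95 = 0.12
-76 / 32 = -19 / 8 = -2.38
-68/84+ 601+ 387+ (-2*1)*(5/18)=62158/63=986.63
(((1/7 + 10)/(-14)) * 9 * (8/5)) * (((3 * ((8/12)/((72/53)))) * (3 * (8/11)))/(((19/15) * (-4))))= 6.61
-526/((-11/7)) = 3682/11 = 334.73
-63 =-63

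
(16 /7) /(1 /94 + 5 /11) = 16544 /3367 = 4.91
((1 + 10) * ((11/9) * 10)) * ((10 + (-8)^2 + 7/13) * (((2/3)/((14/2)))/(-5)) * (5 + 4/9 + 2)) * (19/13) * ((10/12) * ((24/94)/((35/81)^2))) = -32239723032/13622245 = -2366.70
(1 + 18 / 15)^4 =14641 / 625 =23.43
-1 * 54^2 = -2916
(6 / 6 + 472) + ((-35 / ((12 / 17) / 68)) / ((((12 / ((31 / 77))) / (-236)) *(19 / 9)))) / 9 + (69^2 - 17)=12456082 / 1881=6622.05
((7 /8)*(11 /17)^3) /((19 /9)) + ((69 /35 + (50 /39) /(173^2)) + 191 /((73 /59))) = 348436537292502577 /2227091548489080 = 156.45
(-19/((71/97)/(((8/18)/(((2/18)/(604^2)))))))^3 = -19452597975288885171429572608/357911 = -54350377538798430815005.89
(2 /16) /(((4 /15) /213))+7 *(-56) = -9349 /32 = -292.16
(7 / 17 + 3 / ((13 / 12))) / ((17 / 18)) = 12654 / 3757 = 3.37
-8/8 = -1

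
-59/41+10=351/41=8.56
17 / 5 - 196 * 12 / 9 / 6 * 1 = -1807 / 45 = -40.16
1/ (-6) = -1/ 6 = -0.17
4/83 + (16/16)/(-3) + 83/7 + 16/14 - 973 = -239111/249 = -960.29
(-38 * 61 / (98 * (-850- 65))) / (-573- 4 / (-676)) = -3211 / 71174460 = -0.00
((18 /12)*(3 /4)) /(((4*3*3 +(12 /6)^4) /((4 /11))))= 9 /1144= 0.01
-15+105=90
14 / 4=7 / 2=3.50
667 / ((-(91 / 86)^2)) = -4933132 / 8281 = -595.72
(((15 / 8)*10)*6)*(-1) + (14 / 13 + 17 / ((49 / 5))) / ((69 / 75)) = -3206925 / 29302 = -109.44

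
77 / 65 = 1.18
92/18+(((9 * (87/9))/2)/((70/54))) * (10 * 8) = 169450/63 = 2689.68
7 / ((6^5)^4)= 7 / 3656158440062976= 0.00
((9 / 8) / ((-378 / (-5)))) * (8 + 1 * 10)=15 / 56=0.27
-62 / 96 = -31 / 48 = -0.65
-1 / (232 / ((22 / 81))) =-11 / 9396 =-0.00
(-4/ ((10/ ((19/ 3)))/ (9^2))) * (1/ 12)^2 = -57/ 40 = -1.42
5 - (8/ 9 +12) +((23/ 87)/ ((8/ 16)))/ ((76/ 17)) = -7.77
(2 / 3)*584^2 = 682112 / 3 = 227370.67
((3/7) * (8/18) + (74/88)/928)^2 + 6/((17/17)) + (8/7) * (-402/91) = 9443289493021/9558357000192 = 0.99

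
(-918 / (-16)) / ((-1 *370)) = -459 / 2960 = -0.16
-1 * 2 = -2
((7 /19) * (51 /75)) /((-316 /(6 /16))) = -357 /1200800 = -0.00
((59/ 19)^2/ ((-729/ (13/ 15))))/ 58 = -45253/ 228957030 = -0.00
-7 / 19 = -0.37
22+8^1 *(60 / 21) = 44.86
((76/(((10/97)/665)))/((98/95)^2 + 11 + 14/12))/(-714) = -632056850/12179633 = -51.89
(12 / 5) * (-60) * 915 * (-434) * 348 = 19899976320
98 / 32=3.06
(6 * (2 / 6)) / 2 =1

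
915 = 915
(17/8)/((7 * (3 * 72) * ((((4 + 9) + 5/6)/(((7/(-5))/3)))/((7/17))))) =-7/358560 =-0.00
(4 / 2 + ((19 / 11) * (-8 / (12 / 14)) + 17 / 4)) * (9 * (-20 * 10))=195450 / 11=17768.18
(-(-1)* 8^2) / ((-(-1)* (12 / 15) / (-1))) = -80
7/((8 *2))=7/16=0.44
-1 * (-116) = 116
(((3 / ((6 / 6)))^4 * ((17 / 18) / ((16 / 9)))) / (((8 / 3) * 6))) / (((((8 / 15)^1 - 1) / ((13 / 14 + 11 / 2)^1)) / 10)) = -370.49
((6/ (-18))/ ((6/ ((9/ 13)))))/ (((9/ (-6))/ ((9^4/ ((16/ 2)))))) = 2187/ 104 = 21.03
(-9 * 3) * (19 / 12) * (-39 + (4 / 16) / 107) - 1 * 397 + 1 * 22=2212161 / 1712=1292.15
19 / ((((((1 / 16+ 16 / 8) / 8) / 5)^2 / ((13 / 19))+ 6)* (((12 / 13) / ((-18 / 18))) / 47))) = -15453900800 / 95908473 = -161.13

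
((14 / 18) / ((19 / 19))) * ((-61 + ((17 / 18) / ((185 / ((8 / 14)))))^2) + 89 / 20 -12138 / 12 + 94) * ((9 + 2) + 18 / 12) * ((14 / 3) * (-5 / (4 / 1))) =2646280022905 / 47904048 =55241.26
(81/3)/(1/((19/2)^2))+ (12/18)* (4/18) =2436.90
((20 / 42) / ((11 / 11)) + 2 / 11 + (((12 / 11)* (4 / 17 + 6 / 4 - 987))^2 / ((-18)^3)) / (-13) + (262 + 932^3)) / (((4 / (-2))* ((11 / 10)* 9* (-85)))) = 417337592192167363 / 867608375634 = 481020.70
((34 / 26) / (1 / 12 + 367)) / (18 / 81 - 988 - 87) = -108 / 32583785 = -0.00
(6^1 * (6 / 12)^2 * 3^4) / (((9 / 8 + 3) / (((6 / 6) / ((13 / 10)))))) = 3240 / 143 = 22.66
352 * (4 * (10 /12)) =1173.33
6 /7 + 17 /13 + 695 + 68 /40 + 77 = 706037 /910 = 775.86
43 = 43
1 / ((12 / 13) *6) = 13 / 72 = 0.18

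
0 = 0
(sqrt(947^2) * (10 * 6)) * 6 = 340920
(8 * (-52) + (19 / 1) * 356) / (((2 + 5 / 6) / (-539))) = -20529432 / 17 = -1207613.65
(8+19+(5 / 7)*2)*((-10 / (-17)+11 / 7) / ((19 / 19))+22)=572125 / 833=686.82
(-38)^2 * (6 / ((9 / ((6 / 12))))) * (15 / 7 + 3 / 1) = 17328 / 7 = 2475.43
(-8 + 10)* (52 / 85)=104 / 85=1.22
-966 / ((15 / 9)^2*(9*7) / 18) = -2484 / 25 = -99.36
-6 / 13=-0.46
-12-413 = -425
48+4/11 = 532/11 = 48.36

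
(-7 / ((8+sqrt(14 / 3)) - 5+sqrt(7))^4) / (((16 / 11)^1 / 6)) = -18711 / (8 *(sqrt(42)+3 *sqrt(7)+9)^4) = -0.01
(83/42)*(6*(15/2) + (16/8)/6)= 89.59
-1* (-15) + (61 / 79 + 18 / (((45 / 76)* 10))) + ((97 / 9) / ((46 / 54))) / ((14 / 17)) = 21733913 / 635950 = 34.18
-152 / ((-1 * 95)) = 8 / 5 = 1.60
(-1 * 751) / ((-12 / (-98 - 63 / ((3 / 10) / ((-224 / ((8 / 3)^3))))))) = 14314811 / 96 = 149112.61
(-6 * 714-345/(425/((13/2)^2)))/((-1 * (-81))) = -489407/9180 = -53.31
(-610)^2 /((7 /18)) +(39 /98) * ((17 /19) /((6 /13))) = 3563232473 /3724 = 956829.34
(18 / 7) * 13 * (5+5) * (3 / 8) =1755 / 14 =125.36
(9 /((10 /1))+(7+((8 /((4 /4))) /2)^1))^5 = 23863536599 /100000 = 238635.37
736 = 736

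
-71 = -71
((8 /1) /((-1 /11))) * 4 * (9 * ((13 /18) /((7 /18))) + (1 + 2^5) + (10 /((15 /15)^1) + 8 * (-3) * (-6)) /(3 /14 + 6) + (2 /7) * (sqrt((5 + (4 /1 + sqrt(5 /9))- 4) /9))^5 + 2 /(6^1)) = -16040992 /609- 704 * sqrt(3) * (sqrt(5) + 15)^(5 /2) /45927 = -26372.63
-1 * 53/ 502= -53/ 502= -0.11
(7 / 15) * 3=7 / 5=1.40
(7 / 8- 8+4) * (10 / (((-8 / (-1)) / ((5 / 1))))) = -625 / 32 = -19.53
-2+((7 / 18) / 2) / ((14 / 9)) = -15 / 8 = -1.88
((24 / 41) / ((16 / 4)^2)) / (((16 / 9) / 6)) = 81 / 656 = 0.12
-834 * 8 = -6672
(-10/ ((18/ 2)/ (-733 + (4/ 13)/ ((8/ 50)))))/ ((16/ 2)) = 1320/ 13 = 101.54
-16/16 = -1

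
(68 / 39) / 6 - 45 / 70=-577 / 1638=-0.35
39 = 39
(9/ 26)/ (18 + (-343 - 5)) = -3/ 2860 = -0.00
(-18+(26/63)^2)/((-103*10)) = 35383/2044035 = 0.02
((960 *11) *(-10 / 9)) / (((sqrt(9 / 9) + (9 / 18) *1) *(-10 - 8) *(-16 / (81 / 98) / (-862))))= 948200 / 49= 19351.02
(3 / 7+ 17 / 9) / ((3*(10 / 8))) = 584 / 945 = 0.62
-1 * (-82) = 82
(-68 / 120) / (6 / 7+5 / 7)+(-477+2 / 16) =-629951 / 1320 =-477.24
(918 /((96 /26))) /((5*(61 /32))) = 7956 /305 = 26.09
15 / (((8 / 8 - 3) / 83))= -1245 / 2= -622.50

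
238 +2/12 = 1429/6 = 238.17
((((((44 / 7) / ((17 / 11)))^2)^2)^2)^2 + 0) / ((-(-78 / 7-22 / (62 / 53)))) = 281117239910637056963316330023940447426052096 / 1501411988248058908854700191487982917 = 187235243.96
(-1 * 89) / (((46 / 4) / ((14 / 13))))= -2492 / 299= -8.33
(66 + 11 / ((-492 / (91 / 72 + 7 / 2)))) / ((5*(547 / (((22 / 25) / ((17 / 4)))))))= 25676321 / 5146996500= 0.00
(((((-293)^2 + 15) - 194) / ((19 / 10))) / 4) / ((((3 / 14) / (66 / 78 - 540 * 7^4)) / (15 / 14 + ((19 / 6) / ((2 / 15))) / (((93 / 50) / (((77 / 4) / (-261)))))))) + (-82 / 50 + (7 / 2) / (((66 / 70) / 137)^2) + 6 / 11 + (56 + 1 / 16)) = -592212536524320818611 / 66964352400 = -8843698405.19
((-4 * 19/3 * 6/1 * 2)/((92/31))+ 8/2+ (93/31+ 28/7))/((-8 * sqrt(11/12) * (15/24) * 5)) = 4206 * sqrt(33)/6325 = 3.82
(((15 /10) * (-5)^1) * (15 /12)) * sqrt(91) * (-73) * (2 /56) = 5475 * sqrt(91) /224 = 233.16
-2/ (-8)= 1/ 4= 0.25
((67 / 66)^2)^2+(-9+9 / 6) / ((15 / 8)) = -2.94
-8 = -8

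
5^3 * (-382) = -47750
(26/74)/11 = 13/407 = 0.03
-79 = -79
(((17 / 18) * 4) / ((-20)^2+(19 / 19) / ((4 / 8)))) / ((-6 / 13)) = -221 / 10854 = -0.02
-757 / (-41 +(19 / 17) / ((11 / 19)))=141559 / 7306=19.38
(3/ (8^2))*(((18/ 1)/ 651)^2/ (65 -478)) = -0.00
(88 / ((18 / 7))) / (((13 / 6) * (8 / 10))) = 770 / 39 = 19.74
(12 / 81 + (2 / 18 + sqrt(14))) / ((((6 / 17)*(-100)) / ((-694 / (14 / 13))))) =76687 / 16200 + 76687*sqrt(14) / 4200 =73.05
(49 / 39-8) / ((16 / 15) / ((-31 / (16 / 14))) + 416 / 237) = -22543045 / 5736224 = -3.93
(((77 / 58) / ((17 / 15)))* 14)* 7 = 56595 / 493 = 114.80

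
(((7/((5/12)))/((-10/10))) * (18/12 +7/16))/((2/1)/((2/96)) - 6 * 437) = 217/16840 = 0.01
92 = 92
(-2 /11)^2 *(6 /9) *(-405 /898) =-540 /54329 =-0.01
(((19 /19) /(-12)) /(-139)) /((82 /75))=25 /45592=0.00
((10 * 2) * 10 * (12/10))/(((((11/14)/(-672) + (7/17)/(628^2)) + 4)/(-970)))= -917758701619200/15764444609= -58217.00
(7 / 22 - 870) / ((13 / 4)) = -38266 / 143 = -267.59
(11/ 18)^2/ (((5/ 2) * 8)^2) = 121/ 129600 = 0.00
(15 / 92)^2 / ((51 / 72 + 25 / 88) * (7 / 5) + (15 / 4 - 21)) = -37125 / 22150288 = -0.00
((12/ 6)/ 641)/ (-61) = -0.00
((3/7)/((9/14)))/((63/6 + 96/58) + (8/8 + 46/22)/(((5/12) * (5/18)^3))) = 797500/428565969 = 0.00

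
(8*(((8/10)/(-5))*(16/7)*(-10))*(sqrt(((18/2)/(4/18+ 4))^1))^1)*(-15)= -13824*sqrt(38)/133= -640.73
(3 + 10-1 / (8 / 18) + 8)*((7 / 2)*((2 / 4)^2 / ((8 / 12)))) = 1575 / 64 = 24.61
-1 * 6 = -6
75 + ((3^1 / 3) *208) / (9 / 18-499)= 74359 / 997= 74.58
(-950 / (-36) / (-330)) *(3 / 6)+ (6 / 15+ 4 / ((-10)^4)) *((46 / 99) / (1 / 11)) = 2979661 / 1485000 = 2.01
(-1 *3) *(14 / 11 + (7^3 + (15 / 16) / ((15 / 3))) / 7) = -185907 / 1232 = -150.90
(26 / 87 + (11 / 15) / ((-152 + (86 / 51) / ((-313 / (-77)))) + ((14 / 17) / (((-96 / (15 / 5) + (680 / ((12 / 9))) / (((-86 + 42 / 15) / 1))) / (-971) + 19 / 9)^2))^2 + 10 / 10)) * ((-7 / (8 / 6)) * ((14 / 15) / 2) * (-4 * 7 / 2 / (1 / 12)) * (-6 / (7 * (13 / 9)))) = -71.80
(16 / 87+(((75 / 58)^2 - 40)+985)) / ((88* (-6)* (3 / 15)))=-47778355 / 5328576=-8.97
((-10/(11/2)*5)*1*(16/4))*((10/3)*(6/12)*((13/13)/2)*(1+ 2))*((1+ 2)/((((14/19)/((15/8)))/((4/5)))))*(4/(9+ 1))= -17100/77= -222.08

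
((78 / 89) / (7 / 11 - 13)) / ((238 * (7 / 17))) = -429 / 593096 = -0.00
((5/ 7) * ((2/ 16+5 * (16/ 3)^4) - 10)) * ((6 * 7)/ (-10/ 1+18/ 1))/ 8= 13075205/ 6912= 1891.67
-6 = -6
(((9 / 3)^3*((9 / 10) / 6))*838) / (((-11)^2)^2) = 33939 / 146410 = 0.23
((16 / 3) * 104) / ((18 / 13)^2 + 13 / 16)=4499456 / 22143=203.20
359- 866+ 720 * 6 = 3813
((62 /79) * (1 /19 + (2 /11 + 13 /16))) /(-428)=-108531 /56533664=-0.00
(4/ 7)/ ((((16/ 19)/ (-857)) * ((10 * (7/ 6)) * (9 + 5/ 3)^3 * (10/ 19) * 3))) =-8353179/ 321126400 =-0.03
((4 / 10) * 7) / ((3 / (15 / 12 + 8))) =259 / 30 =8.63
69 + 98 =167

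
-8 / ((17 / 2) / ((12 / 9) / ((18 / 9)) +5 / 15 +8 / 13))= -336 / 221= -1.52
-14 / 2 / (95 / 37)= -259 / 95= -2.73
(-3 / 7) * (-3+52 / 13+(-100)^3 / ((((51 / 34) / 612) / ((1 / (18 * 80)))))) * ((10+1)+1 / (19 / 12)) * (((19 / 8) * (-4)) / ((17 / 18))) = -99449649 / 7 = -14207092.71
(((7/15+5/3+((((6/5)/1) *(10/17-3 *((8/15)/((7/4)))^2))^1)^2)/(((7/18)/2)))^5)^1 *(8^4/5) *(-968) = -2171324319416125554956976172553788717004032319753783421736769814528/12589554103678619023739068385969582013785839080810546875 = -172470311619.83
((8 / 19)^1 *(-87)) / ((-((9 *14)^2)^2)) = 29 / 199537506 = 0.00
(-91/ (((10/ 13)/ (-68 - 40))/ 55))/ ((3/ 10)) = 2342340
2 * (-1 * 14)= -28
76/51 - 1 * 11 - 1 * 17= -1352/51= -26.51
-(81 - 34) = -47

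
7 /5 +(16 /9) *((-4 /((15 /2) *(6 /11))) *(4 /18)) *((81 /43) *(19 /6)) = -5249 /5805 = -0.90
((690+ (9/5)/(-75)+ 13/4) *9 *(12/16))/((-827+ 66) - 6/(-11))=-102944061/16730000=-6.15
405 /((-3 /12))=-1620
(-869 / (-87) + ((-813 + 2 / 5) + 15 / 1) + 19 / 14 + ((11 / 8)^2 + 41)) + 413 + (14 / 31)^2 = -61832216483 / 187279680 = -330.16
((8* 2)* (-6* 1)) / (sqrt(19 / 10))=-96* sqrt(190) / 19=-69.65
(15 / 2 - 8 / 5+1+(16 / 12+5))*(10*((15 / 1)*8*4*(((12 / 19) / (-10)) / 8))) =-9528 / 19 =-501.47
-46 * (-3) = 138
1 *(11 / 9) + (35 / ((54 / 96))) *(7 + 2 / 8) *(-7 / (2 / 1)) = -4733 / 3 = -1577.67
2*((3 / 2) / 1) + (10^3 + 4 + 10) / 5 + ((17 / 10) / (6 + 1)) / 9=129671 / 630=205.83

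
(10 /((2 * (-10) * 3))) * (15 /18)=-5 /36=-0.14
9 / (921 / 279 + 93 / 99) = 1023 / 482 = 2.12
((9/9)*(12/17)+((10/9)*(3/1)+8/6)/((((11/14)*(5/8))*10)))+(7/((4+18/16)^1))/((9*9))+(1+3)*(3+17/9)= 329588396/15525675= 21.23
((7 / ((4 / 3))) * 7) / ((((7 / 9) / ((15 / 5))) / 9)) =1275.75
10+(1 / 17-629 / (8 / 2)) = -10009 / 68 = -147.19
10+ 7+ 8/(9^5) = 1003841/59049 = 17.00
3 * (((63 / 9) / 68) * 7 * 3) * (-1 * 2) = -12.97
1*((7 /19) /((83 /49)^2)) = 16807 /130891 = 0.13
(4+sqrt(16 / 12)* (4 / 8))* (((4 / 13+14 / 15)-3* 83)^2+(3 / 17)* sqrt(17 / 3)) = (sqrt(3)+12)* (38025* sqrt(51)+39680481473) / 1939275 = 280980.32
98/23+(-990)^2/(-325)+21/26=-3010.62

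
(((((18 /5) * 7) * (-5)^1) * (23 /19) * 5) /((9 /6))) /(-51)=9.97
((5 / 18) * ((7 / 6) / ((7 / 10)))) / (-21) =-25 / 1134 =-0.02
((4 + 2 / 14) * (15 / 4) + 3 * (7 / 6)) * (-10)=-190.36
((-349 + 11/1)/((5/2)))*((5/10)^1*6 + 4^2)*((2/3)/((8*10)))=-3211/150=-21.41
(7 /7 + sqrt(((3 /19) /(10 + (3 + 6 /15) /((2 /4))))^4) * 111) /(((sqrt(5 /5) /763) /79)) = 2461015189 /40432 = 60868.01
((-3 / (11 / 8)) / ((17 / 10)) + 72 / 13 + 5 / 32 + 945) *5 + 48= 4795.06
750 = 750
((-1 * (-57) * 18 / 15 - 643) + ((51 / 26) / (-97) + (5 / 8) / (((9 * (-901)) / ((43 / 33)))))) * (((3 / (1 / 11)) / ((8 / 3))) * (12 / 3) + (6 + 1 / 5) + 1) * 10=-162875812227303 / 499910840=-325809.72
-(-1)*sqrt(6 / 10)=sqrt(15) / 5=0.77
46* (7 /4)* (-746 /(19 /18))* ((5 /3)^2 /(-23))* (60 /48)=326375 /38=8588.82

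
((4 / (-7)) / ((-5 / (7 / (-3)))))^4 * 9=256 / 5625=0.05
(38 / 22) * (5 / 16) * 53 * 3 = 15105 / 176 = 85.82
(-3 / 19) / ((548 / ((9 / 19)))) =-0.00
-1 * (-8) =8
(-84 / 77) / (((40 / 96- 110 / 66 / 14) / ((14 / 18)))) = -784 / 275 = -2.85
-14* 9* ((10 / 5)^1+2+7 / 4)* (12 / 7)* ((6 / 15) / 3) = -165.60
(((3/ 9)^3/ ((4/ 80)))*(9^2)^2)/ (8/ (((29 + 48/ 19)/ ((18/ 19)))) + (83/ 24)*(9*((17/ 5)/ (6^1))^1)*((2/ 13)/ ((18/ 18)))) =1513792800/ 920069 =1645.30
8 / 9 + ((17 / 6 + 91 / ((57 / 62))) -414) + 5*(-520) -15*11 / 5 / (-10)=-2486336 / 855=-2908.00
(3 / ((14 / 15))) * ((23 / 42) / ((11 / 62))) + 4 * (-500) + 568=-1533001 / 1078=-1422.08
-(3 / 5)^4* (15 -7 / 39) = -15606 / 8125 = -1.92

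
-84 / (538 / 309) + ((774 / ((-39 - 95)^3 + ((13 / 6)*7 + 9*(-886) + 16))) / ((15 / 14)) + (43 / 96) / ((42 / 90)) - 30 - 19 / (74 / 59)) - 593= -15810182223456707 / 23065927806880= -685.43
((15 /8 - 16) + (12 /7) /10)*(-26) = 50791 /140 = 362.79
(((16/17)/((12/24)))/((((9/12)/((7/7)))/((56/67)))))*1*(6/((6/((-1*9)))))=-21504/1139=-18.88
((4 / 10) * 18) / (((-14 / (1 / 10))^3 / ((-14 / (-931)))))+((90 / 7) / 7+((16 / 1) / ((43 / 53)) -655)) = -633.44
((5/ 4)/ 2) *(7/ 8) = 35/ 64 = 0.55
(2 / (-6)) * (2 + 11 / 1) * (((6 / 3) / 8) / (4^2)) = -0.07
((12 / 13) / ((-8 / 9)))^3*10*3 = -295245 / 8788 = -33.60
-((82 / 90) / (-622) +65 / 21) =-606163 / 195930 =-3.09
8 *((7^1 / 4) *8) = 112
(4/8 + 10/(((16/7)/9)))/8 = 4.98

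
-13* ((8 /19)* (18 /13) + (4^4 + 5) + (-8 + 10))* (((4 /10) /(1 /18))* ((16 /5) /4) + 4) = -3177124 /95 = -33443.41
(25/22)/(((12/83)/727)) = 1508525/264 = 5714.11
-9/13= -0.69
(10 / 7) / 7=10 / 49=0.20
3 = 3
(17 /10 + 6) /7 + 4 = 51 /10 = 5.10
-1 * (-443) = 443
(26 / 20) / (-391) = -13 / 3910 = -0.00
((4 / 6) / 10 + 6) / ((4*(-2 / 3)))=-91 / 40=-2.28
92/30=46/15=3.07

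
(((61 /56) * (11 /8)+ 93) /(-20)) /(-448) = 8467 /802816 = 0.01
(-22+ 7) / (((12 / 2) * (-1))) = 5 / 2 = 2.50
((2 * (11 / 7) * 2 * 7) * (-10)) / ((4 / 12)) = -1320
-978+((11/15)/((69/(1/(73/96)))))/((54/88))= -665019622/679995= -977.98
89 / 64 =1.39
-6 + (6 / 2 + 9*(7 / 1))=60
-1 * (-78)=78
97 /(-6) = -97 /6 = -16.17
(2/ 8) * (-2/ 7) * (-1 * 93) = 93/ 14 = 6.64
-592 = -592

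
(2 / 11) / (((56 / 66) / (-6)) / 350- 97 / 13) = -0.02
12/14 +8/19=170/133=1.28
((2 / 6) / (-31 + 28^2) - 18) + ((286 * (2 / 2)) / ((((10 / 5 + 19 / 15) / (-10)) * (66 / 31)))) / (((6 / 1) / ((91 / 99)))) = -42267416 / 521829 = -81.00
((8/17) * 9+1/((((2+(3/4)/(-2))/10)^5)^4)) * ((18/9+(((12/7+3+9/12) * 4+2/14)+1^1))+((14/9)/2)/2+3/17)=7666409190958464661590737992129784350648028/49431910778464959340321401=155090286218479344.75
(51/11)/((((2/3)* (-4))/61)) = -9333/88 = -106.06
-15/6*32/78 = -40/39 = -1.03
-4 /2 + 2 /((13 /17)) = 8 /13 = 0.62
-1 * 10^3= -1000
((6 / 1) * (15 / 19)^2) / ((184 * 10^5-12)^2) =675 / 61110000291225992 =0.00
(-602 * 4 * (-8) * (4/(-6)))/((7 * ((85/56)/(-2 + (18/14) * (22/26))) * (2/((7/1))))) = 12791296/3315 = 3858.61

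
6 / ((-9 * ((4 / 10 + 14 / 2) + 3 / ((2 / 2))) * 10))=-1 / 156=-0.01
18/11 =1.64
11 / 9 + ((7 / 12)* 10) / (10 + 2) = 41 / 24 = 1.71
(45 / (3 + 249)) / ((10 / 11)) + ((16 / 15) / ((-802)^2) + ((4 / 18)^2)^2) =0.20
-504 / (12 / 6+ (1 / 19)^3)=-1152312 / 4573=-251.98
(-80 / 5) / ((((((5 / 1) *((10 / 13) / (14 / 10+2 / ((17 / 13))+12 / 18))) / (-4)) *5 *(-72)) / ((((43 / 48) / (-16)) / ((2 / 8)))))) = 512603 / 13770000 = 0.04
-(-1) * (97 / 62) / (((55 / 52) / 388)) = 978536 / 1705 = 573.92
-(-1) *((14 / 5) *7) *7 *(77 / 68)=26411 / 170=155.36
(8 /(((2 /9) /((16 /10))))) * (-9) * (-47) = 121824 /5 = 24364.80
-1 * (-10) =10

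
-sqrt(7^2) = -7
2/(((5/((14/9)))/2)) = 56/45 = 1.24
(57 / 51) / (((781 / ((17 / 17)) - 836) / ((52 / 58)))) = -494 / 27115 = -0.02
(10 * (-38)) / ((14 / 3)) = -570 / 7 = -81.43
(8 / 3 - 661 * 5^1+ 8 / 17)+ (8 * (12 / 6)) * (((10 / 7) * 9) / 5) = -1164077 / 357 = -3260.72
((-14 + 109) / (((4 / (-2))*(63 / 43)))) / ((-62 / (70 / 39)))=20425 / 21762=0.94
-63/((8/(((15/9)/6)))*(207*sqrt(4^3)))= -35/26496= -0.00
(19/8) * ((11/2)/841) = 209/13456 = 0.02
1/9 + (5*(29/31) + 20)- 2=6358/279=22.79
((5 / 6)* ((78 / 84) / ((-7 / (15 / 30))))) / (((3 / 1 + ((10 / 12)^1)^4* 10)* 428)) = -1755 / 106307068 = -0.00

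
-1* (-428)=428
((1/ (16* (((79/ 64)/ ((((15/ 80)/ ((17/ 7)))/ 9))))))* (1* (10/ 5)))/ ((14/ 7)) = 7/ 16116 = 0.00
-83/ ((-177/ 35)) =2905/ 177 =16.41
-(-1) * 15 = 15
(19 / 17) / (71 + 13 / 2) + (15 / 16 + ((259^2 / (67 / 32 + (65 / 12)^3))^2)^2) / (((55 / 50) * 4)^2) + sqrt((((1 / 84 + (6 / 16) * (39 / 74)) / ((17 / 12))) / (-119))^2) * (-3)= 2442689364744195818252686834261714358737 / 1569992284559567717144423906240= 1555860744.52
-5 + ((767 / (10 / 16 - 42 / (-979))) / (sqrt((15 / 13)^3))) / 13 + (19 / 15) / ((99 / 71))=-6076 / 1485 + 6007144 * sqrt(195) / 1176975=67.18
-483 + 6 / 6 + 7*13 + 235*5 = 784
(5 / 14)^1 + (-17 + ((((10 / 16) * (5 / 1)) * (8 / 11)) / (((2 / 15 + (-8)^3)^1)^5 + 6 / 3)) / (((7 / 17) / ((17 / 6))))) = -68389455356709865841059 / 4109237660918079477172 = -16.64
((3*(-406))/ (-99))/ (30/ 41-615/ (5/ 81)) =-16646/ 13478949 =-0.00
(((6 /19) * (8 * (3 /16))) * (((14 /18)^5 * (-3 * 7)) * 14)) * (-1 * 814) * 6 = 2681456008 /13851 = 193592.95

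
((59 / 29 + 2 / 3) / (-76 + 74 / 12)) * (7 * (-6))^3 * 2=69642720 / 12151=5731.44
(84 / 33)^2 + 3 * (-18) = -47.52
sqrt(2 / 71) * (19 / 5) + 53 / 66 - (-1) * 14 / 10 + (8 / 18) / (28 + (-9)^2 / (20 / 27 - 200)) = 19 * sqrt(142) / 355 + 326143193 / 146968470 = 2.86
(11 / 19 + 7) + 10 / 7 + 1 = 1331 / 133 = 10.01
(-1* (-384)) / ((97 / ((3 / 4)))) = 288 / 97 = 2.97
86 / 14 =43 / 7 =6.14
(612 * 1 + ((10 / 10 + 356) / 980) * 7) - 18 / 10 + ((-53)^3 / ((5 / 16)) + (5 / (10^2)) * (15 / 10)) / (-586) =1425.73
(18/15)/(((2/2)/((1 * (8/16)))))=3/5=0.60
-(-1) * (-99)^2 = 9801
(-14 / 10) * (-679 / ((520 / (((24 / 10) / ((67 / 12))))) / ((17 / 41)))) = 1454418 / 4463875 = 0.33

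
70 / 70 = 1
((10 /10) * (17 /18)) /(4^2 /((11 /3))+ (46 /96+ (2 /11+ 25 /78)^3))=1193076456 /6277832863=0.19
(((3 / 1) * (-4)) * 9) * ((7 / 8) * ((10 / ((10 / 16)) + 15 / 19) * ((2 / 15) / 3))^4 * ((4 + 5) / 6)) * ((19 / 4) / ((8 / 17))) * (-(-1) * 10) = -4436.02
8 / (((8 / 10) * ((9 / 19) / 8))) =1520 / 9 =168.89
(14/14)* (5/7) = 5/7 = 0.71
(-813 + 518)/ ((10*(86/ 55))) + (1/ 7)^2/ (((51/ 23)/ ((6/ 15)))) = -40538363/ 2149140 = -18.86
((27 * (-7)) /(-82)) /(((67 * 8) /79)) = 14931 /43952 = 0.34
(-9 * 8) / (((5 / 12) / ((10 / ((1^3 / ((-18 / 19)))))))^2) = -13436928 / 361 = -37221.41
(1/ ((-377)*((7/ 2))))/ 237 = -2/ 625443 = -0.00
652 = 652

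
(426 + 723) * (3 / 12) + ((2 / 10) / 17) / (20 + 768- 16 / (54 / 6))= 86384697 / 300730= 287.25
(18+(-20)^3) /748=-3991 /374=-10.67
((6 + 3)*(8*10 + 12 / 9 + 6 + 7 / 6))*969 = 1543617 / 2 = 771808.50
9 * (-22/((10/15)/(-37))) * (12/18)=7326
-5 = -5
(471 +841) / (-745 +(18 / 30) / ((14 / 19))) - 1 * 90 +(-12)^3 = -94796914 / 52093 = -1819.76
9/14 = 0.64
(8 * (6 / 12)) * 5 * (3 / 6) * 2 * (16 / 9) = 320 / 9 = 35.56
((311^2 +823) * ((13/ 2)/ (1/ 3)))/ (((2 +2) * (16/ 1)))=475527/ 16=29720.44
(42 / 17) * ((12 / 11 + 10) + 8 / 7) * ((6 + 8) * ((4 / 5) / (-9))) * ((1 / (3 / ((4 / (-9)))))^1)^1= 140672 / 25245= 5.57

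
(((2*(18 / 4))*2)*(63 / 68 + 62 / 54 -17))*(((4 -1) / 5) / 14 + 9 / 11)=-356239 / 1540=-231.32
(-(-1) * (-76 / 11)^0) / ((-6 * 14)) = -0.01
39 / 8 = 4.88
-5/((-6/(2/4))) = 5/12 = 0.42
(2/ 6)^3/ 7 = 1/ 189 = 0.01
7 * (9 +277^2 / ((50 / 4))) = 1075781 / 25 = 43031.24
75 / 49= 1.53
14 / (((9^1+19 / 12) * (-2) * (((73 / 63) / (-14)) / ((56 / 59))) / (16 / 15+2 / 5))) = 30425472 / 2734945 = 11.12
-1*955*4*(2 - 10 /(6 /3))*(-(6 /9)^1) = -7640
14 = 14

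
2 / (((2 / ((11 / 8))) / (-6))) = -33 / 4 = -8.25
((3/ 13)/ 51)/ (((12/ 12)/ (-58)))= -58/ 221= -0.26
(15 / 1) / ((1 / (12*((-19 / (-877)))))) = 3.90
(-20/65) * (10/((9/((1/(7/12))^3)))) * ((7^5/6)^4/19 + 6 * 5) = -12766762607736115360/2287467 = -5581178923121.56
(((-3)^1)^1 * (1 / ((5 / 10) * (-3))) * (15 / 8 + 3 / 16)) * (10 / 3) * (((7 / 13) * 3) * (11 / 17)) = 12705 / 884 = 14.37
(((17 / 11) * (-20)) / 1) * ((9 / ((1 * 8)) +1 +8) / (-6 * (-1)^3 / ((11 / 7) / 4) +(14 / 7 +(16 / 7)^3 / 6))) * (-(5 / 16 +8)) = 942260445 / 6977216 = 135.05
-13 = -13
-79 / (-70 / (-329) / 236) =-438134 / 5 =-87626.80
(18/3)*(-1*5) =-30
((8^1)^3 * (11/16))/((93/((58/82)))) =10208/3813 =2.68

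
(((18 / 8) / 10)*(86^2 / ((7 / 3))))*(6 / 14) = 149769 / 490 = 305.65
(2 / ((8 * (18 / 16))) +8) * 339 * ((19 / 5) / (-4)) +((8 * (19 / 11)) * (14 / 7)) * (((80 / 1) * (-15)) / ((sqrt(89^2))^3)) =-616033300301 / 232639770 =-2648.01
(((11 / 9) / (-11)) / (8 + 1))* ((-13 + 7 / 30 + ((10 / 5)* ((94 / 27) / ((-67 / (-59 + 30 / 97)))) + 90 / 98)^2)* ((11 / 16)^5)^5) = -2922247451016218098447505231796087463307591 / 75909712675036858815312350028267907681867530240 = -0.00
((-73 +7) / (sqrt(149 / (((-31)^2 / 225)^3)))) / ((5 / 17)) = -11141834 * sqrt(149) / 838125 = -162.27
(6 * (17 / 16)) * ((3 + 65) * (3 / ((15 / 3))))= 2601 / 10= 260.10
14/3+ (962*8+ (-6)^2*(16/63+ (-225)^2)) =38434406/21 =1830209.81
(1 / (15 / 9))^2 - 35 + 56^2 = 77534 / 25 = 3101.36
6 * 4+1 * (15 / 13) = 327 / 13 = 25.15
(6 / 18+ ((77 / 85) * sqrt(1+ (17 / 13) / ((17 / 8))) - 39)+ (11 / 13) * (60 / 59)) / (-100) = 21748 / 57525 - 77 * sqrt(273) / 110500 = 0.37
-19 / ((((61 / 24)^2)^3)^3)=-132603794512103246181433344 / 136753052840548005895349735207881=-0.00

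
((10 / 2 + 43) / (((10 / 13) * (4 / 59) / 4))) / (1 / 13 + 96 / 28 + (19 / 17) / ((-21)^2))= 224257761 / 213685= 1049.48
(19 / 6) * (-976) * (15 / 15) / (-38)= 244 / 3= 81.33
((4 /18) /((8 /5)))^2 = 25 /1296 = 0.02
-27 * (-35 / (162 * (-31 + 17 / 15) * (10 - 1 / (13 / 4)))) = -325 / 16128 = -0.02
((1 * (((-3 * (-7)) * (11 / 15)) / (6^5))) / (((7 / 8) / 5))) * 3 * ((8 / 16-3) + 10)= 55 / 216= 0.25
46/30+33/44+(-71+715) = 38777/60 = 646.28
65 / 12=5.42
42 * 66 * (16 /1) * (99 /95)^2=434693952 /9025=48165.53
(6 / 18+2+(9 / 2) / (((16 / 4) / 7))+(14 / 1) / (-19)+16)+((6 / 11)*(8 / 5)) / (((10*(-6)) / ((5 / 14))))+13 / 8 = 1189037 / 43890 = 27.09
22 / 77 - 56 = -390 / 7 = -55.71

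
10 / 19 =0.53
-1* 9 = -9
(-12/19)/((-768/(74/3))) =37/1824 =0.02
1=1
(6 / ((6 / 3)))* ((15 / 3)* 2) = 30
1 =1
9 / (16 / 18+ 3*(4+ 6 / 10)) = 405 / 661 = 0.61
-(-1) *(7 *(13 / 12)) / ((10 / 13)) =1183 / 120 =9.86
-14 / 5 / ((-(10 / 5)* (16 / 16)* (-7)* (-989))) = 1 / 4945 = 0.00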